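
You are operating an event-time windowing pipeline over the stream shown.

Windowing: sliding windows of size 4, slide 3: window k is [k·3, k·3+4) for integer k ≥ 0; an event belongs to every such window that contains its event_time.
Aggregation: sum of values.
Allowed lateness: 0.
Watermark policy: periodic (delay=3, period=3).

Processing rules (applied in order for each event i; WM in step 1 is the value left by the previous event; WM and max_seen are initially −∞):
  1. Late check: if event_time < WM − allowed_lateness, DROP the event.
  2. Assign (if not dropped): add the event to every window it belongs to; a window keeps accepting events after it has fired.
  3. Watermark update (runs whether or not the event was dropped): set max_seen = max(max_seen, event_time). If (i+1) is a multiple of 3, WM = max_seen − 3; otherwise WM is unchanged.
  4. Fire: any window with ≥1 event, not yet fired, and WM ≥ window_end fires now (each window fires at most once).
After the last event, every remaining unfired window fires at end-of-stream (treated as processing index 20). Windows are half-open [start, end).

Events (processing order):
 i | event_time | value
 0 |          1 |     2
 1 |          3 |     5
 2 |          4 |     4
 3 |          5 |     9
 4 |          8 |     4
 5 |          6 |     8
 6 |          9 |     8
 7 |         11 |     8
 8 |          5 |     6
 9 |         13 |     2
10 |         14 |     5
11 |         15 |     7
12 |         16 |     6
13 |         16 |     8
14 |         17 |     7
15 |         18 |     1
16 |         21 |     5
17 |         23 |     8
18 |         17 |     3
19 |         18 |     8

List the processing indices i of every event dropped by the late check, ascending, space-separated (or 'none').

i=0 t=1 v=2: → [0,4); WM=−∞
i=1 t=3 v=5: → [3,7),[0,4); WM=−∞
i=2 t=4 v=4: → [3,7); WM=1
i=3 t=5 v=9: → [3,7); WM=1
i=4 t=8 v=4: → [6,10); WM=1
i=5 t=6 v=8: → [6,10),[3,7); WM=5; [0,4) fires=7
i=6 t=9 v=8: → [9,13),[6,10); WM=5
i=7 t=11 v=8: → [9,13); WM=5
i=8 t=5 v=6: → [3,7); WM=8; [3,7) fires=32
i=9 t=13 v=2: → [12,16); WM=8
i=10 t=14 v=5: → [12,16); WM=8
i=11 t=15 v=7: → [15,19),[12,16); WM=12; [6,10) fires=20
i=12 t=16 v=6: → [15,19); WM=12
i=13 t=16 v=8: → [15,19); WM=12
i=14 t=17 v=7: → [15,19); WM=14; [9,13) fires=16
i=15 t=18 v=1: → [18,22),[15,19); WM=14
i=16 t=21 v=5: → [21,25),[18,22); WM=14
i=17 t=23 v=8: → [21,25); WM=20; [12,16) fires=14 [15,19) fires=29
i=18 t=17 v=3: DROP (t<20-0); WM=20
i=19 t=18 v=8: DROP (t<20-0); WM=20

18 19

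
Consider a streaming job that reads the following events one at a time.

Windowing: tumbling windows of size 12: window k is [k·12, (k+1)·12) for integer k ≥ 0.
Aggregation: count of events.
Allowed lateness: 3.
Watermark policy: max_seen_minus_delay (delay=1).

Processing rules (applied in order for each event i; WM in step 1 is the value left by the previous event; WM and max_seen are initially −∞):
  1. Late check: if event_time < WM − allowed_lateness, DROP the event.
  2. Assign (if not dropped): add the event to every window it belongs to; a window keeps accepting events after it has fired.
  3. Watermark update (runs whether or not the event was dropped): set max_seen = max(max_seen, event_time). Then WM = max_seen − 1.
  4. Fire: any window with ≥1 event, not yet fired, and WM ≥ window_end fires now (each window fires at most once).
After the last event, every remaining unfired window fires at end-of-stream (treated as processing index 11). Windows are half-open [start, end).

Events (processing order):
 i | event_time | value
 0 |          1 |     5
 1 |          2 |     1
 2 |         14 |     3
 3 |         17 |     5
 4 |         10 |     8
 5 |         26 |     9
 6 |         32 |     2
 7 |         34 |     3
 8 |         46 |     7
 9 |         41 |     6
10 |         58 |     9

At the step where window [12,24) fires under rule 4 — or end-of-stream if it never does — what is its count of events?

2

i=0 t=1 v=5: → [0,12); WM=0
i=1 t=2 v=1: → [0,12); WM=1
i=2 t=14 v=3: → [12,24); WM=13; [0,12) fires=2
i=3 t=17 v=5: → [12,24); WM=16
i=4 t=10 v=8: DROP (t<16-3); WM=16
i=5 t=26 v=9: → [24,36); WM=25; [12,24) fires=2
i=6 t=32 v=2: → [24,36); WM=31
i=7 t=34 v=3: → [24,36); WM=33
i=8 t=46 v=7: → [36,48); WM=45; [24,36) fires=3
i=9 t=41 v=6: DROP (t<45-3); WM=45
i=10 t=58 v=9: → [48,60); WM=57; [36,48) fires=1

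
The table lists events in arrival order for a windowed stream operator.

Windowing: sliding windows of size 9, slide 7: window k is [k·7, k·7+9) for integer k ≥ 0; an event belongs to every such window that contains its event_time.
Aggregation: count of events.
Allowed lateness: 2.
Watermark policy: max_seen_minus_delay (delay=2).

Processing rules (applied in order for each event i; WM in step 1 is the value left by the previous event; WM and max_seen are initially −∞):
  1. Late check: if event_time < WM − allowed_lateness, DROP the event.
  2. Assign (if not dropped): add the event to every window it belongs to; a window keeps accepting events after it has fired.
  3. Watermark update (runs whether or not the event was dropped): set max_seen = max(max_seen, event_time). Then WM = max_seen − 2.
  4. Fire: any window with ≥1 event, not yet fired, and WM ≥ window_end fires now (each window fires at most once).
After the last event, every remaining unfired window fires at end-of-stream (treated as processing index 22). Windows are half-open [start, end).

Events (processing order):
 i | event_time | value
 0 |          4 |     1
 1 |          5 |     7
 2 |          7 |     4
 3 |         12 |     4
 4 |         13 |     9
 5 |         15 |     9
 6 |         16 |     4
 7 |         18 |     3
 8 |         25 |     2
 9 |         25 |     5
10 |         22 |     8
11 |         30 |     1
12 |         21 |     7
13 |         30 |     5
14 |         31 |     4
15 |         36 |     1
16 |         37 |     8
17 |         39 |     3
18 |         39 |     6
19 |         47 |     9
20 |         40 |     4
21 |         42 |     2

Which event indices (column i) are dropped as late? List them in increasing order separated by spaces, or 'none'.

i=0 t=4 v=1: → [0,9); WM=2
i=1 t=5 v=7: → [0,9); WM=3
i=2 t=7 v=4: → [7,16),[0,9); WM=5
i=3 t=12 v=4: → [7,16); WM=10; [0,9) fires=3
i=4 t=13 v=9: → [7,16); WM=11
i=5 t=15 v=9: → [14,23),[7,16); WM=13
i=6 t=16 v=4: → [14,23); WM=14
i=7 t=18 v=3: → [14,23); WM=16; [7,16) fires=4
i=8 t=25 v=2: → [21,30); WM=23; [14,23) fires=3
i=9 t=25 v=5: → [21,30); WM=23
i=10 t=22 v=8: → [21,30),[14,23); WM=23
i=11 t=30 v=1: → [28,37); WM=28
i=12 t=21 v=7: DROP (t<28-2); WM=28
i=13 t=30 v=5: → [28,37); WM=28
i=14 t=31 v=4: → [28,37); WM=29
i=15 t=36 v=1: → [35,44),[28,37); WM=34; [21,30) fires=3
i=16 t=37 v=8: → [35,44); WM=35
i=17 t=39 v=3: → [35,44); WM=37; [28,37) fires=4
i=18 t=39 v=6: → [35,44); WM=37
i=19 t=47 v=9: → [42,51); WM=45; [35,44) fires=4
i=20 t=40 v=4: DROP (t<45-2); WM=45
i=21 t=42 v=2: DROP (t<45-2); WM=45

12 20 21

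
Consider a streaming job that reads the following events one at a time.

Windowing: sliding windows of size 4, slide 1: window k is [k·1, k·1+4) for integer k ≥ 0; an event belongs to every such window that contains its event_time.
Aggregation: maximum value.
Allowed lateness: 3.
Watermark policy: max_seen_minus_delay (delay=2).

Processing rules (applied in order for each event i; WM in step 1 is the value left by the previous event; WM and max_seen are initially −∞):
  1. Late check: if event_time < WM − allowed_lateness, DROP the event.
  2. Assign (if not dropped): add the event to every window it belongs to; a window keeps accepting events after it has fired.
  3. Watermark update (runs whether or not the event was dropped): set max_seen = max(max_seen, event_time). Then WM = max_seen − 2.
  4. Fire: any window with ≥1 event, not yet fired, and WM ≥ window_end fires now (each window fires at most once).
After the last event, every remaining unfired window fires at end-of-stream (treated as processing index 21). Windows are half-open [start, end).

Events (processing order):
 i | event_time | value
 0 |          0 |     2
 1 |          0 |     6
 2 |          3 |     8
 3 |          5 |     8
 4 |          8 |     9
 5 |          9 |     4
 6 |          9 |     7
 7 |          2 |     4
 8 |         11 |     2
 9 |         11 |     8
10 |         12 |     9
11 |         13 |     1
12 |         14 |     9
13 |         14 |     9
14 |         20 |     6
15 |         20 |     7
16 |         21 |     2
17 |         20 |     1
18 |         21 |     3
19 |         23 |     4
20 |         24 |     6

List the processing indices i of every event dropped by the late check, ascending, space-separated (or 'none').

i=0 t=0 v=2: → [0,4); WM=-2
i=1 t=0 v=6: → [0,4); WM=-2
i=2 t=3 v=8: → [3,7),[2,6),[1,5),[0,4); WM=1
i=3 t=5 v=8: → [5,9),[4,8),[3,7),[2,6); WM=3
i=4 t=8 v=9: → [8,12),[7,11),[6,10),[5,9); WM=6; [0,4) fires=8 [1,5) fires=8 [2,6) fires=8
i=5 t=9 v=4: → [9,13),[8,12),[7,11),[6,10); WM=7; [3,7) fires=8
i=6 t=9 v=7: → [9,13),[8,12),[7,11),[6,10); WM=7
i=7 t=2 v=4: DROP (t<7-3); WM=7
i=8 t=11 v=2: → [11,15),[10,14),[9,13),[8,12); WM=9; [4,8) fires=8 [5,9) fires=9
i=9 t=11 v=8: → [11,15),[10,14),[9,13),[8,12); WM=9
i=10 t=12 v=9: → [12,16),[11,15),[10,14),[9,13); WM=10; [6,10) fires=9
i=11 t=13 v=1: → [13,17),[12,16),[11,15),[10,14); WM=11; [7,11) fires=9
i=12 t=14 v=9: → [14,18),[13,17),[12,16),[11,15); WM=12; [8,12) fires=9
i=13 t=14 v=9: → [14,18),[13,17),[12,16),[11,15); WM=12
i=14 t=20 v=6: → [20,24),[19,23),[18,22),[17,21); WM=18; [9,13) fires=9 [10,14) fires=9 [11,15) fires=9 [12,16) fires=9 [13,17) fires=9 [14,18) fires=9
i=15 t=20 v=7: → [20,24),[19,23),[18,22),[17,21); WM=18
i=16 t=21 v=2: → [21,25),[20,24),[19,23),[18,22); WM=19
i=17 t=20 v=1: → [20,24),[19,23),[18,22),[17,21); WM=19
i=18 t=21 v=3: → [21,25),[20,24),[19,23),[18,22); WM=19
i=19 t=23 v=4: → [23,27),[22,26),[21,25),[20,24); WM=21; [17,21) fires=7
i=20 t=24 v=6: → [24,28),[23,27),[22,26),[21,25); WM=22; [18,22) fires=7

7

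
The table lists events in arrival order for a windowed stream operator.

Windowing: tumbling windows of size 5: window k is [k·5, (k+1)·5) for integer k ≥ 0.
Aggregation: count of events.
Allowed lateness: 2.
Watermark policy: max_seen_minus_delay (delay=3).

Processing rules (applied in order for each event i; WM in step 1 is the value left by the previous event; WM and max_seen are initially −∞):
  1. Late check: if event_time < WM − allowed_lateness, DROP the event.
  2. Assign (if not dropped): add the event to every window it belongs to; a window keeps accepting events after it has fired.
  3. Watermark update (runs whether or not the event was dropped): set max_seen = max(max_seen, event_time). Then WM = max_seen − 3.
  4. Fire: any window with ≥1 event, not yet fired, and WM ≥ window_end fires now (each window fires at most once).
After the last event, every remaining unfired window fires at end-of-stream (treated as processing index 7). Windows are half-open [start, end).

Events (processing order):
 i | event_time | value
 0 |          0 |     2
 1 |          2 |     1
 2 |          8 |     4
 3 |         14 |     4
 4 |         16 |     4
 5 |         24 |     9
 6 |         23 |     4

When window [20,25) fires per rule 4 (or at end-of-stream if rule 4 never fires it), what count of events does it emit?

2

i=0 t=0 v=2: → [0,5); WM=-3
i=1 t=2 v=1: → [0,5); WM=-1
i=2 t=8 v=4: → [5,10); WM=5; [0,5) fires=2
i=3 t=14 v=4: → [10,15); WM=11; [5,10) fires=1
i=4 t=16 v=4: → [15,20); WM=13
i=5 t=24 v=9: → [20,25); WM=21; [10,15) fires=1 [15,20) fires=1
i=6 t=23 v=4: → [20,25); WM=21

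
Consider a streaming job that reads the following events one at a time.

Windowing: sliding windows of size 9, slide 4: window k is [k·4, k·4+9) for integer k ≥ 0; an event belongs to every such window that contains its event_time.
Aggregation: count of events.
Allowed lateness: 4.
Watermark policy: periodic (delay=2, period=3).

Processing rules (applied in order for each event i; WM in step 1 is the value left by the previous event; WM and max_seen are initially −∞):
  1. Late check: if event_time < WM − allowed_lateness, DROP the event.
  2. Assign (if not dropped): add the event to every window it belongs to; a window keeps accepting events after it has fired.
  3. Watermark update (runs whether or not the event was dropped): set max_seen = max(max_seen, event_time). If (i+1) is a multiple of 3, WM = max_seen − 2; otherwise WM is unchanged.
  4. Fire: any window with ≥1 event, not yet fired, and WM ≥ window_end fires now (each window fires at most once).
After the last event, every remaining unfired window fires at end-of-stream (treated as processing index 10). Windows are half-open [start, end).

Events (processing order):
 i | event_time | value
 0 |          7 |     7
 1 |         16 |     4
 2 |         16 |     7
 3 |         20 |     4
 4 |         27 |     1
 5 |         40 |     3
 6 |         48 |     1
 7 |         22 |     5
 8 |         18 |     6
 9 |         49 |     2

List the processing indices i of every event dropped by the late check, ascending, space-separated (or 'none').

i=0 t=7 v=7: → [4,13),[0,9); WM=−∞
i=1 t=16 v=4: → [16,25),[12,21),[8,17); WM=−∞
i=2 t=16 v=7: → [16,25),[12,21),[8,17); WM=14; [0,9) fires=1 [4,13) fires=1
i=3 t=20 v=4: → [20,29),[16,25),[12,21); WM=14
i=4 t=27 v=1: → [24,33),[20,29); WM=14
i=5 t=40 v=3: → [40,49),[36,45),[32,41); WM=38; [8,17) fires=2 [12,21) fires=3 [16,25) fires=3 [20,29) fires=2 [24,33) fires=1
i=6 t=48 v=1: → [48,57),[44,53),[40,49); WM=38
i=7 t=22 v=5: DROP (t<38-4); WM=38
i=8 t=18 v=6: DROP (t<38-4); WM=46; [32,41) fires=1 [36,45) fires=1
i=9 t=49 v=2: → [48,57),[44,53); WM=46

7 8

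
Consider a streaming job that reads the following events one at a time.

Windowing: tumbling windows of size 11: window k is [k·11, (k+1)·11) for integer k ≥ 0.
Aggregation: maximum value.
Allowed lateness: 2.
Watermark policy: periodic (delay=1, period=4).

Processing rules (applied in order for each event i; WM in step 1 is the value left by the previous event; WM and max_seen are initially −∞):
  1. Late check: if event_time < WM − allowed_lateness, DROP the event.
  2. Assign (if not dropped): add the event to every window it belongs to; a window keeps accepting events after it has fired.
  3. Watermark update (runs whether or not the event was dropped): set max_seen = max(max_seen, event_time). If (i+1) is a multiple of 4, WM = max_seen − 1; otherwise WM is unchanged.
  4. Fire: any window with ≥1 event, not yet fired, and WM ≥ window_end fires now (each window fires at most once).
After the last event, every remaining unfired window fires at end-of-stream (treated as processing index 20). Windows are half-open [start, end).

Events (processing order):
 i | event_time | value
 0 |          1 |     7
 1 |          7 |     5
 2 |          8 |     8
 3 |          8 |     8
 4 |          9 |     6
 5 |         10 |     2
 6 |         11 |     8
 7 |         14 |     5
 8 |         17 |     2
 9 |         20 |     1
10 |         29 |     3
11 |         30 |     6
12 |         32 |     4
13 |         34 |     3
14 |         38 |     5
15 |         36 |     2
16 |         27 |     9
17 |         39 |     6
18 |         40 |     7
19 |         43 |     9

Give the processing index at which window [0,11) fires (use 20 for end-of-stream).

i=0 t=1 v=7: → [0,11); WM=−∞
i=1 t=7 v=5: → [0,11); WM=−∞
i=2 t=8 v=8: → [0,11); WM=−∞
i=3 t=8 v=8: → [0,11); WM=7
i=4 t=9 v=6: → [0,11); WM=7
i=5 t=10 v=2: → [0,11); WM=7
i=6 t=11 v=8: → [11,22); WM=7
i=7 t=14 v=5: → [11,22); WM=13; [0,11) fires=8
i=8 t=17 v=2: → [11,22); WM=13
i=9 t=20 v=1: → [11,22); WM=13
i=10 t=29 v=3: → [22,33); WM=13
i=11 t=30 v=6: → [22,33); WM=29; [11,22) fires=8
i=12 t=32 v=4: → [22,33); WM=29
i=13 t=34 v=3: → [33,44); WM=29
i=14 t=38 v=5: → [33,44); WM=29
i=15 t=36 v=2: → [33,44); WM=37; [22,33) fires=6
i=16 t=27 v=9: DROP (t<37-2); WM=37
i=17 t=39 v=6: → [33,44); WM=37
i=18 t=40 v=7: → [33,44); WM=37
i=19 t=43 v=9: → [33,44); WM=42

7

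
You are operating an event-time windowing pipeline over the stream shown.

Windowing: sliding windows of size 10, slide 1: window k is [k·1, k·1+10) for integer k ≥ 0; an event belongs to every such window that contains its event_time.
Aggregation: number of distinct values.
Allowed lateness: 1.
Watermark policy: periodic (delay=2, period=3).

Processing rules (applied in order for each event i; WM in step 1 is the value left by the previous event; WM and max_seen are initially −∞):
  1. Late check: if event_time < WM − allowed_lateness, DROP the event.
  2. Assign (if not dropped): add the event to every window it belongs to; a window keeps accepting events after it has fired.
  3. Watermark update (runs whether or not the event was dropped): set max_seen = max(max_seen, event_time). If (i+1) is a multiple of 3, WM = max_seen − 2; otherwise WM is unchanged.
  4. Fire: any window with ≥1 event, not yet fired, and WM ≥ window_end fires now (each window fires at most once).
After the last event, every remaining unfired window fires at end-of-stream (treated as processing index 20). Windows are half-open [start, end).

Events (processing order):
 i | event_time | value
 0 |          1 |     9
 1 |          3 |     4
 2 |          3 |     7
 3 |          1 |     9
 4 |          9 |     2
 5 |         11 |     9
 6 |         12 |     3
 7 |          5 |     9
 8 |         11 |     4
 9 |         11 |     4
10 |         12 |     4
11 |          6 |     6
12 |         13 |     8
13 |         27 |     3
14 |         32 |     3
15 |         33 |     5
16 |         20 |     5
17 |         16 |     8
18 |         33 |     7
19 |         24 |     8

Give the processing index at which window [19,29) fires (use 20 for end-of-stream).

14

i=0 t=1 v=9: → [1,11),[0,10); WM=−∞
i=1 t=3 v=4: → [3,13),[2,12),[1,11),[0,10); WM=−∞
i=2 t=3 v=7: → [3,13),[2,12),[1,11),[0,10); WM=1
i=3 t=1 v=9: → [1,11),[0,10); WM=1
i=4 t=9 v=2: → [9,19),[8,18),[7,17),[6,16),[5,15),[4,14),[3,13),[2,12),[1,11),[0,10); WM=1
i=5 t=11 v=9: → [11,21),[10,20),[9,19),[8,18),[7,17),[6,16),[5,15),[4,14),[3,13),[2,12); WM=9
i=6 t=12 v=3: → [12,22),[11,21),[10,20),[9,19),[8,18),[7,17),[6,16),[5,15),[4,14),[3,13); WM=9
i=7 t=5 v=9: DROP (t<9-1); WM=9
i=8 t=11 v=4: → [11,21),[10,20),[9,19),[8,18),[7,17),[6,16),[5,15),[4,14),[3,13),[2,12); WM=10; [0,10) fires=4
i=9 t=11 v=4: → [11,21),[10,20),[9,19),[8,18),[7,17),[6,16),[5,15),[4,14),[3,13),[2,12); WM=10
i=10 t=12 v=4: → [12,22),[11,21),[10,20),[9,19),[8,18),[7,17),[6,16),[5,15),[4,14),[3,13); WM=10
i=11 t=6 v=6: DROP (t<10-1); WM=10
i=12 t=13 v=8: → [13,23),[12,22),[11,21),[10,20),[9,19),[8,18),[7,17),[6,16),[5,15),[4,14); WM=10
i=13 t=27 v=3: → [27,37),[26,36),[25,35),[24,34),[23,33),[22,32),[21,31),[20,30),[19,29),[18,28); WM=10
i=14 t=32 v=3: → [32,42),[31,41),[30,40),[29,39),[28,38),[27,37),[26,36),[25,35),[24,34),[23,33); WM=30; [1,11) fires=4 [2,12) fires=4 [3,13) fires=5 [4,14) fires=5 [5,15) fires=5 [6,16) fires=5 [7,17) fires=5 [8,18) fires=5 [9,19) fires=5 [10,20) fires=4 [11,21) fires=4 [12,22) fires=3 [13,23) fires=1 [18,28) fires=1 [19,29) fires=1 [20,30) fires=1
i=15 t=33 v=5: → [33,43),[32,42),[31,41),[30,40),[29,39),[28,38),[27,37),[26,36),[25,35),[24,34); WM=30
i=16 t=20 v=5: DROP (t<30-1); WM=30
i=17 t=16 v=8: DROP (t<30-1); WM=31; [21,31) fires=1
i=18 t=33 v=7: → [33,43),[32,42),[31,41),[30,40),[29,39),[28,38),[27,37),[26,36),[25,35),[24,34); WM=31
i=19 t=24 v=8: DROP (t<31-1); WM=31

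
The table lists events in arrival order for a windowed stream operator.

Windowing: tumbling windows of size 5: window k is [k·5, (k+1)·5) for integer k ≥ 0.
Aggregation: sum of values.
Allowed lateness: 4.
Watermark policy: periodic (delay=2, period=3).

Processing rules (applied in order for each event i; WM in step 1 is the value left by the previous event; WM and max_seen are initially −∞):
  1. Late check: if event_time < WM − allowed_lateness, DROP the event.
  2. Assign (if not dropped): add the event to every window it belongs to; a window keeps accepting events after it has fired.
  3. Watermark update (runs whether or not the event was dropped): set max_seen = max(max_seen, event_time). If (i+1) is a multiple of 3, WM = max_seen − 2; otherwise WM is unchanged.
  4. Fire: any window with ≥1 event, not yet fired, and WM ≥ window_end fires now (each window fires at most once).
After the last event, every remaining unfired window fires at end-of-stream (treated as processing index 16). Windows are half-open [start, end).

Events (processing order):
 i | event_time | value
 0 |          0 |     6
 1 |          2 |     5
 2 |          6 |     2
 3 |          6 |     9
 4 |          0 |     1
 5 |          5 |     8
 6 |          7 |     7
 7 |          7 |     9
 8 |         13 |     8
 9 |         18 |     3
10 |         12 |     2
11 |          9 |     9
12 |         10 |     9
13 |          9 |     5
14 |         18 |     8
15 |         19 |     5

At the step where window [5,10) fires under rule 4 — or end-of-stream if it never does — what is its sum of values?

35

i=0 t=0 v=6: → [0,5); WM=−∞
i=1 t=2 v=5: → [0,5); WM=−∞
i=2 t=6 v=2: → [5,10); WM=4
i=3 t=6 v=9: → [5,10); WM=4
i=4 t=0 v=1: → [0,5); WM=4
i=5 t=5 v=8: → [5,10); WM=4
i=6 t=7 v=7: → [5,10); WM=4
i=7 t=7 v=9: → [5,10); WM=4
i=8 t=13 v=8: → [10,15); WM=11; [0,5) fires=12 [5,10) fires=35
i=9 t=18 v=3: → [15,20); WM=11
i=10 t=12 v=2: → [10,15); WM=11
i=11 t=9 v=9: → [5,10); WM=16; [10,15) fires=10
i=12 t=10 v=9: DROP (t<16-4); WM=16
i=13 t=9 v=5: DROP (t<16-4); WM=16
i=14 t=18 v=8: → [15,20); WM=16
i=15 t=19 v=5: → [15,20); WM=16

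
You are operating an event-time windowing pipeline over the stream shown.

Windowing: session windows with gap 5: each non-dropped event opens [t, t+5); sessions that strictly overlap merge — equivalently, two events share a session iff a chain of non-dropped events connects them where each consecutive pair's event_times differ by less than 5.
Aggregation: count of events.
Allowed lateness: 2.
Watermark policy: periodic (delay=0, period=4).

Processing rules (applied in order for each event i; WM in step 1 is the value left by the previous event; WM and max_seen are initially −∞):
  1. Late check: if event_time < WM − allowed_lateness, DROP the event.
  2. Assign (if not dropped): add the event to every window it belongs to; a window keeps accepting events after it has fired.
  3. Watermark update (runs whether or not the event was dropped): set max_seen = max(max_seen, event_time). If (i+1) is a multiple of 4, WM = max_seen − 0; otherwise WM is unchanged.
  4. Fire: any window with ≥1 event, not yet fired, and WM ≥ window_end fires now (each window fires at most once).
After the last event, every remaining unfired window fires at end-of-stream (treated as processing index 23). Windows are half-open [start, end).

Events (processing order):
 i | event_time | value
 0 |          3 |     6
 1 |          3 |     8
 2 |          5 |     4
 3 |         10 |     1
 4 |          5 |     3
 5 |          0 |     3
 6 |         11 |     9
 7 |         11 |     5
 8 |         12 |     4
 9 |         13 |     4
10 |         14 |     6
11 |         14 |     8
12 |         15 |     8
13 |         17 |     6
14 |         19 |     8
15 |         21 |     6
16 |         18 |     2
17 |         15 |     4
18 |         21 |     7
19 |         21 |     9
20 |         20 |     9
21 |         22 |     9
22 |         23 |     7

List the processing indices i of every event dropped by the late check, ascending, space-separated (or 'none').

4 5 16 17

i=0 t=3 v=6: → [3,8); WM=−∞
i=1 t=3 v=8: → [3,8); WM=−∞
i=2 t=5 v=4: → [3,10); WM=−∞
i=3 t=10 v=1: → [10,15); WM=10
i=4 t=5 v=3: DROP (t<10-2); WM=10
i=5 t=0 v=3: DROP (t<10-2); WM=10
i=6 t=11 v=9: → [10,16); WM=10
i=7 t=11 v=5: → [10,16); WM=11
i=8 t=12 v=4: → [10,17); WM=11
i=9 t=13 v=4: → [10,18); WM=11
i=10 t=14 v=6: → [10,19); WM=11
i=11 t=14 v=8: → [10,19); WM=14
i=12 t=15 v=8: → [10,20); WM=14
i=13 t=17 v=6: → [10,22); WM=14
i=14 t=19 v=8: → [10,24); WM=14
i=15 t=21 v=6: → [10,26); WM=21
i=16 t=18 v=2: DROP (t<21-2); WM=21
i=17 t=15 v=4: DROP (t<21-2); WM=21
i=18 t=21 v=7: → [10,26); WM=21
i=19 t=21 v=9: → [10,26); WM=21
i=20 t=20 v=9: → [10,26); WM=21
i=21 t=22 v=9: → [10,27); WM=21
i=22 t=23 v=7: → [10,28); WM=21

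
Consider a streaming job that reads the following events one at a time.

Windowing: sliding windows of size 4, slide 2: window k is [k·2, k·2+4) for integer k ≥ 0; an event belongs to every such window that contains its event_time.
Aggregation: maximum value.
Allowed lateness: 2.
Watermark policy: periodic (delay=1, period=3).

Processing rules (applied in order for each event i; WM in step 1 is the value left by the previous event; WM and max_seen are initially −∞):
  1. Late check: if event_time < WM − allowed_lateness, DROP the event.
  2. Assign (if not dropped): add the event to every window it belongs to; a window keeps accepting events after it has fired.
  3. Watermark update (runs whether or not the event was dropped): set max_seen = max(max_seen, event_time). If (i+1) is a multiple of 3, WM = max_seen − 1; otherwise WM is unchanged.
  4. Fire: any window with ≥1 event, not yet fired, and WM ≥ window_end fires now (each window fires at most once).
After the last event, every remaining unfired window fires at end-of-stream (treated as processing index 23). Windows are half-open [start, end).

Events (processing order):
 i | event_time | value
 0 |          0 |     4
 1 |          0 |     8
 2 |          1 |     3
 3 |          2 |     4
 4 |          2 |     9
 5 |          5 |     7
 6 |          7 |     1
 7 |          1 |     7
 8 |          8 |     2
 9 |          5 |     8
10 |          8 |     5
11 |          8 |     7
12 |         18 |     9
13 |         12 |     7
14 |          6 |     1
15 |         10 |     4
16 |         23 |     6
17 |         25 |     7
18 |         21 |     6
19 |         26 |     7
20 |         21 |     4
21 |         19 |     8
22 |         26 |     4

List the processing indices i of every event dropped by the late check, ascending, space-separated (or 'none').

7 15 18 20 21

i=0 t=0 v=4: → [0,4); WM=−∞
i=1 t=0 v=8: → [0,4); WM=−∞
i=2 t=1 v=3: → [0,4); WM=0
i=3 t=2 v=4: → [2,6),[0,4); WM=0
i=4 t=2 v=9: → [2,6),[0,4); WM=0
i=5 t=5 v=7: → [4,8),[2,6); WM=4; [0,4) fires=9
i=6 t=7 v=1: → [6,10),[4,8); WM=4
i=7 t=1 v=7: DROP (t<4-2); WM=4
i=8 t=8 v=2: → [8,12),[6,10); WM=7; [2,6) fires=9
i=9 t=5 v=8: → [4,8),[2,6); WM=7
i=10 t=8 v=5: → [8,12),[6,10); WM=7
i=11 t=8 v=7: → [8,12),[6,10); WM=7
i=12 t=18 v=9: → [18,22),[16,20); WM=7
i=13 t=12 v=7: → [12,16),[10,14); WM=7
i=14 t=6 v=1: → [6,10),[4,8); WM=17; [4,8) fires=8 [6,10) fires=7 [8,12) fires=7 [10,14) fires=7 [12,16) fires=7
i=15 t=10 v=4: DROP (t<17-2); WM=17
i=16 t=23 v=6: → [22,26),[20,24); WM=17
i=17 t=25 v=7: → [24,28),[22,26); WM=24; [16,20) fires=9 [18,22) fires=9 [20,24) fires=6
i=18 t=21 v=6: DROP (t<24-2); WM=24
i=19 t=26 v=7: → [26,30),[24,28); WM=24
i=20 t=21 v=4: DROP (t<24-2); WM=25
i=21 t=19 v=8: DROP (t<25-2); WM=25
i=22 t=26 v=4: → [26,30),[24,28); WM=25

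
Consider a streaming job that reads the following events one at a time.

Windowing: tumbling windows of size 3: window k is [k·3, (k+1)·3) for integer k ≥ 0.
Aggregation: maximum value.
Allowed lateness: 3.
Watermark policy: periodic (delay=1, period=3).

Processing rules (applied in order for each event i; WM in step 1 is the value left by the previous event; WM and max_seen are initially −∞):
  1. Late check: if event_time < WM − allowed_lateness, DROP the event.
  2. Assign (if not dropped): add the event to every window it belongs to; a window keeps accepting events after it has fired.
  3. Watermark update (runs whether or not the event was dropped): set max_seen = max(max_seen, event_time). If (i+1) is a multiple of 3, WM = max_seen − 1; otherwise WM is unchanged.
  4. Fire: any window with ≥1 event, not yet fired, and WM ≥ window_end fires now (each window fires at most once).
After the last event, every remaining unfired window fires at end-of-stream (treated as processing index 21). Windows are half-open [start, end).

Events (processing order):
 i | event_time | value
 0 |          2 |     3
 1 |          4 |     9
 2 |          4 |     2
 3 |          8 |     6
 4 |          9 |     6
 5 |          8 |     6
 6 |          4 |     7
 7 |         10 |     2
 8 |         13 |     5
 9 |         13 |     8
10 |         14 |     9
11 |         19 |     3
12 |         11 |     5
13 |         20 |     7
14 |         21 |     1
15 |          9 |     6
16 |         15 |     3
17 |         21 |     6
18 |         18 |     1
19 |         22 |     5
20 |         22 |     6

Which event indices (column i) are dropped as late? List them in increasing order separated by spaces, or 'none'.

i=0 t=2 v=3: → [0,3); WM=−∞
i=1 t=4 v=9: → [3,6); WM=−∞
i=2 t=4 v=2: → [3,6); WM=3; [0,3) fires=3
i=3 t=8 v=6: → [6,9); WM=3
i=4 t=9 v=6: → [9,12); WM=3
i=5 t=8 v=6: → [6,9); WM=8; [3,6) fires=9
i=6 t=4 v=7: DROP (t<8-3); WM=8
i=7 t=10 v=2: → [9,12); WM=8
i=8 t=13 v=5: → [12,15); WM=12; [6,9) fires=6 [9,12) fires=6
i=9 t=13 v=8: → [12,15); WM=12
i=10 t=14 v=9: → [12,15); WM=12
i=11 t=19 v=3: → [18,21); WM=18; [12,15) fires=9
i=12 t=11 v=5: DROP (t<18-3); WM=18
i=13 t=20 v=7: → [18,21); WM=18
i=14 t=21 v=1: → [21,24); WM=20
i=15 t=9 v=6: DROP (t<20-3); WM=20
i=16 t=15 v=3: DROP (t<20-3); WM=20
i=17 t=21 v=6: → [21,24); WM=20
i=18 t=18 v=1: → [18,21); WM=20
i=19 t=22 v=5: → [21,24); WM=20
i=20 t=22 v=6: → [21,24); WM=21; [18,21) fires=7

6 12 15 16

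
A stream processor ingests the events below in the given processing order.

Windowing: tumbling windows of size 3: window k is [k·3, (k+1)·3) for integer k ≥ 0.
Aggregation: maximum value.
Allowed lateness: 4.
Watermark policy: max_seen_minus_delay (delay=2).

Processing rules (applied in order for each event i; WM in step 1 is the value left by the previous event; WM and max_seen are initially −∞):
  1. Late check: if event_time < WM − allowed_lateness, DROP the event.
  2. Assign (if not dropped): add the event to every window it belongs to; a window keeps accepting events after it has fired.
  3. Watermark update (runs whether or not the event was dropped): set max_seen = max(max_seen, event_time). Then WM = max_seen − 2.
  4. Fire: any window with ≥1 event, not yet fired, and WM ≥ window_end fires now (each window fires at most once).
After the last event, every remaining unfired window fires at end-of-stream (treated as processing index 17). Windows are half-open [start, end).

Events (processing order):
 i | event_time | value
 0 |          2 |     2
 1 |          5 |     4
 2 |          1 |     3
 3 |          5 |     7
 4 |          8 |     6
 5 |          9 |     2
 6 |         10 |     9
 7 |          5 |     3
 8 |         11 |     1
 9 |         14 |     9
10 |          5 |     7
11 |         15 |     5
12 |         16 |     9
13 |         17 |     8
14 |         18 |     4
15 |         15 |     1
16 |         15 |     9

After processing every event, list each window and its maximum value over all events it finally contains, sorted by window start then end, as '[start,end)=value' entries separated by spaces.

[0,3)=3 [3,6)=7 [6,9)=6 [9,12)=9 [12,15)=9 [15,18)=9 [18,21)=4

i=0 t=2 v=2: → [0,3); WM=0
i=1 t=5 v=4: → [3,6); WM=3; [0,3) fires=2
i=2 t=1 v=3: → [0,3); WM=3
i=3 t=5 v=7: → [3,6); WM=3
i=4 t=8 v=6: → [6,9); WM=6; [3,6) fires=7
i=5 t=9 v=2: → [9,12); WM=7
i=6 t=10 v=9: → [9,12); WM=8
i=7 t=5 v=3: → [3,6); WM=8
i=8 t=11 v=1: → [9,12); WM=9; [6,9) fires=6
i=9 t=14 v=9: → [12,15); WM=12; [9,12) fires=9
i=10 t=5 v=7: DROP (t<12-4); WM=12
i=11 t=15 v=5: → [15,18); WM=13
i=12 t=16 v=9: → [15,18); WM=14
i=13 t=17 v=8: → [15,18); WM=15; [12,15) fires=9
i=14 t=18 v=4: → [18,21); WM=16
i=15 t=15 v=1: → [15,18); WM=16
i=16 t=15 v=9: → [15,18); WM=16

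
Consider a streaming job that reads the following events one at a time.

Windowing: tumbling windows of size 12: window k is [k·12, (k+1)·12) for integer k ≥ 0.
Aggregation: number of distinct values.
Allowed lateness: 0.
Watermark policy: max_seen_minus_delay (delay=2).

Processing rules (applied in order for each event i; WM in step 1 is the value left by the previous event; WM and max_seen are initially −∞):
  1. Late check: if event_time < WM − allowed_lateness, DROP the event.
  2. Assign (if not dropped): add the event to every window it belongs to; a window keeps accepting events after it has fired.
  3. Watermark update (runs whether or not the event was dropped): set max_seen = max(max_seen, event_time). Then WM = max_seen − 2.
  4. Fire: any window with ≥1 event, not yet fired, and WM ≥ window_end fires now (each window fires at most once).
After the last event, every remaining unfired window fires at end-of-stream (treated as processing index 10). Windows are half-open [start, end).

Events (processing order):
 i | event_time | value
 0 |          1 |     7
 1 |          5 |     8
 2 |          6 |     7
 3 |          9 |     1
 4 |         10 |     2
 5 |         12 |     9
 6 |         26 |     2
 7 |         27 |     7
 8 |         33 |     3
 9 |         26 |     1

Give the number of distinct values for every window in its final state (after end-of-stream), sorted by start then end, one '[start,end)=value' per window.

[0,12)=4 [12,24)=1 [24,36)=3

i=0 t=1 v=7: → [0,12); WM=-1
i=1 t=5 v=8: → [0,12); WM=3
i=2 t=6 v=7: → [0,12); WM=4
i=3 t=9 v=1: → [0,12); WM=7
i=4 t=10 v=2: → [0,12); WM=8
i=5 t=12 v=9: → [12,24); WM=10
i=6 t=26 v=2: → [24,36); WM=24; [0,12) fires=4 [12,24) fires=1
i=7 t=27 v=7: → [24,36); WM=25
i=8 t=33 v=3: → [24,36); WM=31
i=9 t=26 v=1: DROP (t<31-0); WM=31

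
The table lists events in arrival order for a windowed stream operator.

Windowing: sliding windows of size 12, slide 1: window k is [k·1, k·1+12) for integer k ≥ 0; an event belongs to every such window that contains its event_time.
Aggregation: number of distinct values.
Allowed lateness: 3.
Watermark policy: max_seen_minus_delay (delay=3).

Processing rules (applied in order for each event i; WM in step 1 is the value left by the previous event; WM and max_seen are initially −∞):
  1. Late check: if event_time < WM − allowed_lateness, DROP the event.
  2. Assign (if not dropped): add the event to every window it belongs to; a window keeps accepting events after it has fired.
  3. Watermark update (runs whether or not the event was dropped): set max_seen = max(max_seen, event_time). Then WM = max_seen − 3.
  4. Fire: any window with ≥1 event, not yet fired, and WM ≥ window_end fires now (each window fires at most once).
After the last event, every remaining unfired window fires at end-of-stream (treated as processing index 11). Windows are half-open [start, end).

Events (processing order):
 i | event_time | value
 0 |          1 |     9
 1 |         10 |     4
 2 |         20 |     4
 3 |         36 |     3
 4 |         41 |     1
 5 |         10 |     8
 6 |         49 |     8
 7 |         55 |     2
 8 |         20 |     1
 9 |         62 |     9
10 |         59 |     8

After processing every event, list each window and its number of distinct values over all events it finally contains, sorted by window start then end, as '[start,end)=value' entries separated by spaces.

i=0 t=1 v=9: → [1,13),[0,12); WM=-2
i=1 t=10 v=4: → [10,22),[9,21),[8,20),[7,19),[6,18),[5,17),[4,16),[3,15),[2,14),[1,13),[0,12); WM=7
i=2 t=20 v=4: → [20,32),[19,31),[18,30),[17,29),[16,28),[15,27),[14,26),[13,25),[12,24),[11,23),[10,22),[9,21); WM=17; [0,12) fires=2 [1,13) fires=2 [2,14) fires=1 [3,15) fires=1 [4,16) fires=1 [5,17) fires=1
i=3 t=36 v=3: → [36,48),[35,47),[34,46),[33,45),[32,44),[31,43),[30,42),[29,41),[28,40),[27,39),[26,38),[25,37); WM=33; [6,18) fires=1 [7,19) fires=1 [8,20) fires=1 [9,21) fires=1 [10,22) fires=1 [11,23) fires=1 [12,24) fires=1 [13,25) fires=1 [14,26) fires=1 [15,27) fires=1 [16,28) fires=1 [17,29) fires=1 [18,30) fires=1 [19,31) fires=1 [20,32) fires=1
i=4 t=41 v=1: → [41,53),[40,52),[39,51),[38,50),[37,49),[36,48),[35,47),[34,46),[33,45),[32,44),[31,43),[30,42); WM=38; [25,37) fires=1 [26,38) fires=1
i=5 t=10 v=8: DROP (t<38-3); WM=38
i=6 t=49 v=8: → [49,61),[48,60),[47,59),[46,58),[45,57),[44,56),[43,55),[42,54),[41,53),[40,52),[39,51),[38,50); WM=46; [27,39) fires=1 [28,40) fires=1 [29,41) fires=1 [30,42) fires=2 [31,43) fires=2 [32,44) fires=2 [33,45) fires=2 [34,46) fires=2
i=7 t=55 v=2: → [55,67),[54,66),[53,65),[52,64),[51,63),[50,62),[49,61),[48,60),[47,59),[46,58),[45,57),[44,56); WM=52; [35,47) fires=2 [36,48) fires=2 [37,49) fires=1 [38,50) fires=2 [39,51) fires=2 [40,52) fires=2
i=8 t=20 v=1: DROP (t<52-3); WM=52
i=9 t=62 v=9: → [62,74),[61,73),[60,72),[59,71),[58,70),[57,69),[56,68),[55,67),[54,66),[53,65),[52,64),[51,63); WM=59; [41,53) fires=2 [42,54) fires=1 [43,55) fires=1 [44,56) fires=2 [45,57) fires=2 [46,58) fires=2 [47,59) fires=2
i=10 t=59 v=8: → [59,71),[58,70),[57,69),[56,68),[55,67),[54,66),[53,65),[52,64),[51,63),[50,62),[49,61),[48,60); WM=59

[0,12)=2 [1,13)=2 [2,14)=1 [3,15)=1 [4,16)=1 [5,17)=1 [6,18)=1 [7,19)=1 [8,20)=1 [9,21)=1 [10,22)=1 [11,23)=1 [12,24)=1 [13,25)=1 [14,26)=1 [15,27)=1 [16,28)=1 [17,29)=1 [18,30)=1 [19,31)=1 [20,32)=1 [25,37)=1 [26,38)=1 [27,39)=1 [28,40)=1 [29,41)=1 [30,42)=2 [31,43)=2 [32,44)=2 [33,45)=2 [34,46)=2 [35,47)=2 [36,48)=2 [37,49)=1 [38,50)=2 [39,51)=2 [40,52)=2 [41,53)=2 [42,54)=1 [43,55)=1 [44,56)=2 [45,57)=2 [46,58)=2 [47,59)=2 [48,60)=2 [49,61)=2 [50,62)=2 [51,63)=3 [52,64)=3 [53,65)=3 [54,66)=3 [55,67)=3 [56,68)=2 [57,69)=2 [58,70)=2 [59,71)=2 [60,72)=1 [61,73)=1 [62,74)=1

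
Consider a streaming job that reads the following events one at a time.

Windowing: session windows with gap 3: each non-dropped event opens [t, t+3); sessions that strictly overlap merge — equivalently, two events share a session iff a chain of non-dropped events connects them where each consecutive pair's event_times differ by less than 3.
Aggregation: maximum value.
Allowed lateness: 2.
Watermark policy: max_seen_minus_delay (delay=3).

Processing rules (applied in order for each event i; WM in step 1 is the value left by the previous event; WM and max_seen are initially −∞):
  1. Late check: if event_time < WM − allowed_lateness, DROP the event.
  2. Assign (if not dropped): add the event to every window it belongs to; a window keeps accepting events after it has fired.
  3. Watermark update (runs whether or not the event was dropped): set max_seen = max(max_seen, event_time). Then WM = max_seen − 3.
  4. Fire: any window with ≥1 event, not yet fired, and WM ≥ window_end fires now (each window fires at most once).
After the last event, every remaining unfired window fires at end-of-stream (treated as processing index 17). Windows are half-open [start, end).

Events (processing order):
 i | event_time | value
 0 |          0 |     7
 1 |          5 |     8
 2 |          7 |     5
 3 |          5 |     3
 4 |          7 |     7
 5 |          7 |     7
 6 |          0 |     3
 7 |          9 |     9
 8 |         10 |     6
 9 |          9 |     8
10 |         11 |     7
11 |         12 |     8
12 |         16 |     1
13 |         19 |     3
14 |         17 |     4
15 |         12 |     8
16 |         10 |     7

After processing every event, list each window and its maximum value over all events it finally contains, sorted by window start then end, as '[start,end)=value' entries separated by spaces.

[0,3)=7 [5,15)=9 [16,22)=4

i=0 t=0 v=7: → [0,3); WM=-3
i=1 t=5 v=8: → [5,8); WM=2
i=2 t=7 v=5: → [5,10); WM=4
i=3 t=5 v=3: → [5,10); WM=4
i=4 t=7 v=7: → [5,10); WM=4
i=5 t=7 v=7: → [5,10); WM=4
i=6 t=0 v=3: DROP (t<4-2); WM=4
i=7 t=9 v=9: → [5,12); WM=6
i=8 t=10 v=6: → [5,13); WM=7
i=9 t=9 v=8: → [5,13); WM=7
i=10 t=11 v=7: → [5,14); WM=8
i=11 t=12 v=8: → [5,15); WM=9
i=12 t=16 v=1: → [16,19); WM=13
i=13 t=19 v=3: → [19,22); WM=16
i=14 t=17 v=4: → [16,22); WM=16
i=15 t=12 v=8: DROP (t<16-2); WM=16
i=16 t=10 v=7: DROP (t<16-2); WM=16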